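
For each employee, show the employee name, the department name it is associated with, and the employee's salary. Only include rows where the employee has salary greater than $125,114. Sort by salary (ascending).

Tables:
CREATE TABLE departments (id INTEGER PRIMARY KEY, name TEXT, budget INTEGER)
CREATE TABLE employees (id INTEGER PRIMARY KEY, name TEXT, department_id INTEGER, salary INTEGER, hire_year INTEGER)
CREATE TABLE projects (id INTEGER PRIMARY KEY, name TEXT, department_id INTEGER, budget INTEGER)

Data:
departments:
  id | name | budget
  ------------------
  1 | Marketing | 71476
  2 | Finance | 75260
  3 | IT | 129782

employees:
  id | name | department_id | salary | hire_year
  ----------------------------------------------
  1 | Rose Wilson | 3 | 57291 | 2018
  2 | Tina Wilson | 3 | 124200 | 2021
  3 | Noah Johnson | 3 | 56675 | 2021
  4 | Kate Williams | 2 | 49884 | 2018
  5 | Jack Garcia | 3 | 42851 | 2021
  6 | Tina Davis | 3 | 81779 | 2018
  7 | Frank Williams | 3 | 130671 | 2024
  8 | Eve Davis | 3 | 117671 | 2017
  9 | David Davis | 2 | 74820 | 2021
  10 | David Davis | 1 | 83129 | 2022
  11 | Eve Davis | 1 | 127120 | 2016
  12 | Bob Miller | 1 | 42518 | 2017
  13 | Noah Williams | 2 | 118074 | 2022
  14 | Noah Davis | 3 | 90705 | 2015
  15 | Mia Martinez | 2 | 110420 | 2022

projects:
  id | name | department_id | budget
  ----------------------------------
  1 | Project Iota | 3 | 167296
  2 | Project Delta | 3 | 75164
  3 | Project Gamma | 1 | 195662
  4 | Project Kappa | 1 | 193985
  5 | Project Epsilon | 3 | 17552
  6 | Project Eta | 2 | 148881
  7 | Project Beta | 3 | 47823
SELECT c.name, p.name AS department, c.salary FROM employees c JOIN departments p ON c.department_id = p.id WHERE c.salary > 125114 ORDER BY c.salary ASC

Execution result:
name | department | salary
Eve Davis | Marketing | 127120
Frank Williams | IT | 130671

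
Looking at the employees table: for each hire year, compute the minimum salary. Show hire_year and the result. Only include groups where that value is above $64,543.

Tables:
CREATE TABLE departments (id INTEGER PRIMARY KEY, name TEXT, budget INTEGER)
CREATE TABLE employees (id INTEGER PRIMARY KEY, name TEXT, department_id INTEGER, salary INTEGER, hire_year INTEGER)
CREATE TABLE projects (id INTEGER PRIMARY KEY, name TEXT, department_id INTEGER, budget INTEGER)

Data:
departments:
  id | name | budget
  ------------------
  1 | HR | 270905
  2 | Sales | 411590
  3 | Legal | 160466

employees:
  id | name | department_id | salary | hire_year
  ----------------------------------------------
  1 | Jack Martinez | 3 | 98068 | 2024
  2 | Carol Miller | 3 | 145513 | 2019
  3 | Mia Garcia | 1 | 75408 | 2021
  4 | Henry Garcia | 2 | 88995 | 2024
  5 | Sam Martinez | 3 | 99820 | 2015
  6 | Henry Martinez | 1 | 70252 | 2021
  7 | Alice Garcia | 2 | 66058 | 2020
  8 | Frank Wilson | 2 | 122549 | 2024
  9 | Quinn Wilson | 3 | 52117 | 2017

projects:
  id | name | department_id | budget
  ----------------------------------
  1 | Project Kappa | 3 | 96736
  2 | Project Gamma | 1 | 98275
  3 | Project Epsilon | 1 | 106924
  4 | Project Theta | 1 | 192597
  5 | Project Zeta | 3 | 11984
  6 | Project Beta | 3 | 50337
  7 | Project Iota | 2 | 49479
SELECT hire_year, MIN(salary) AS min_salary FROM employees GROUP BY hire_year HAVING MIN(salary) > 64543

Execution result:
hire_year | min_salary
2015 | 99820
2019 | 145513
2020 | 66058
2021 | 70252
2024 | 88995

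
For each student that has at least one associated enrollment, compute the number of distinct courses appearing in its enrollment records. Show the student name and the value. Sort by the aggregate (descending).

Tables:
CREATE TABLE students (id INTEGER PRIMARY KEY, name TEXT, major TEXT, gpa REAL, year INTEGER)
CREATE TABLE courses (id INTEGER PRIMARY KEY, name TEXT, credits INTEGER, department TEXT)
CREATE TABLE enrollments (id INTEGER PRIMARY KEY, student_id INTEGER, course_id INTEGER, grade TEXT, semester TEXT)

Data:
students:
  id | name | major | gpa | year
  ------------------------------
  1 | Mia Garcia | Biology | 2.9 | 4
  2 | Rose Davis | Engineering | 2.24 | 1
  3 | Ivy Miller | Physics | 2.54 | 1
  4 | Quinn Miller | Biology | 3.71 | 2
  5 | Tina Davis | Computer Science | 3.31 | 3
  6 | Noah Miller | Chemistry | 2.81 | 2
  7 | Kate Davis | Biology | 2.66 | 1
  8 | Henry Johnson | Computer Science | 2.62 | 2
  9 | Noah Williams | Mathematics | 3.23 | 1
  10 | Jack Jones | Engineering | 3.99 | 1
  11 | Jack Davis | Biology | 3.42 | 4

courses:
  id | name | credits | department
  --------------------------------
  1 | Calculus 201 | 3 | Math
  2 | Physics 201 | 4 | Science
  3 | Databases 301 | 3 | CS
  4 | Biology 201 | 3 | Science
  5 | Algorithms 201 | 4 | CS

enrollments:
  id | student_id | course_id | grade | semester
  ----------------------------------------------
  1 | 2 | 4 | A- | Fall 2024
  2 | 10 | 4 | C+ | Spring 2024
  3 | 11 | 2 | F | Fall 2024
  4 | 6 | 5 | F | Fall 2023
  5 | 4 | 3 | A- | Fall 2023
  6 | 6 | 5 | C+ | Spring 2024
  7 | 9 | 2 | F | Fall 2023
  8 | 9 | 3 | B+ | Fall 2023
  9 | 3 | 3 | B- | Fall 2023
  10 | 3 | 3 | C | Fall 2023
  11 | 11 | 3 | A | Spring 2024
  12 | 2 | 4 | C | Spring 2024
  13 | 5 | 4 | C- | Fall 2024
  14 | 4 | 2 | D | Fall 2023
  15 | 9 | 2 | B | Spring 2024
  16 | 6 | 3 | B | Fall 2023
SELECT p.name, COUNT(DISTINCT c.course_id) AS distinct_course_count FROM enrollments c JOIN students p ON c.student_id = p.id GROUP BY p.id, p.name ORDER BY distinct_course_count DESC

Execution result:
name | distinct_course_count
Quinn Miller | 2
Noah Miller | 2
Noah Williams | 2
Jack Davis | 2
Rose Davis | 1
Ivy Miller | 1
Tina Davis | 1
Jack Jones | 1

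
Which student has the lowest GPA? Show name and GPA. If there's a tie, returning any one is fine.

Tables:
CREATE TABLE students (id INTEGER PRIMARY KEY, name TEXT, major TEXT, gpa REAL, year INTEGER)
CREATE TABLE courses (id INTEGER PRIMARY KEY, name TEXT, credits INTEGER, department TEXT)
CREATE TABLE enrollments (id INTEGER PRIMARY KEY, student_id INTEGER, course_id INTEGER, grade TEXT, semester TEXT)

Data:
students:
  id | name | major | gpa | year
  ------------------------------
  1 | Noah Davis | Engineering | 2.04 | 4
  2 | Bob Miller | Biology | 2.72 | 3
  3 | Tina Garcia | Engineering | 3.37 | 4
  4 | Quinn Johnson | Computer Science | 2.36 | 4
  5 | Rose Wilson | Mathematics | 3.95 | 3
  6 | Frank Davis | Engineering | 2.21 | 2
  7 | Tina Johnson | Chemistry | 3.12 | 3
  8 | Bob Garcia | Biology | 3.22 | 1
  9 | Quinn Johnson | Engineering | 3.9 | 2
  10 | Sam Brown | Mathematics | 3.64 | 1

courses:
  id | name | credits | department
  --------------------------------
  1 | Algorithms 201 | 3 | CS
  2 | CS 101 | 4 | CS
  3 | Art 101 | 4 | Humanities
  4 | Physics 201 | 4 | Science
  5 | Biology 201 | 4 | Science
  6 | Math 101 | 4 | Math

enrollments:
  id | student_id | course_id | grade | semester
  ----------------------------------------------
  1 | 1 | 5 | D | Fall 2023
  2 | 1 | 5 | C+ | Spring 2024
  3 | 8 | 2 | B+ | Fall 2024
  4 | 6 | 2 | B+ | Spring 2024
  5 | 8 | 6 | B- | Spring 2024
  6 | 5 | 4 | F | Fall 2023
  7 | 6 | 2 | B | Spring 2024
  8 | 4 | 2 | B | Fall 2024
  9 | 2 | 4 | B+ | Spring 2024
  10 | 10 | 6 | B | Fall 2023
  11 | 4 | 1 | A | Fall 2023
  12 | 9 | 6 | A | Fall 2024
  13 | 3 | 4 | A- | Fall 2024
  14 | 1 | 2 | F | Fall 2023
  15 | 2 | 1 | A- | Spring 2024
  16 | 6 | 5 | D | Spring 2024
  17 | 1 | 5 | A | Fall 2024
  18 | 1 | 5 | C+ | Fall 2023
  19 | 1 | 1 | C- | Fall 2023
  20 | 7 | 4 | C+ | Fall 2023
SELECT name, gpa FROM students ORDER BY gpa ASC LIMIT 1

Execution result:
name | gpa
Noah Davis | 2.04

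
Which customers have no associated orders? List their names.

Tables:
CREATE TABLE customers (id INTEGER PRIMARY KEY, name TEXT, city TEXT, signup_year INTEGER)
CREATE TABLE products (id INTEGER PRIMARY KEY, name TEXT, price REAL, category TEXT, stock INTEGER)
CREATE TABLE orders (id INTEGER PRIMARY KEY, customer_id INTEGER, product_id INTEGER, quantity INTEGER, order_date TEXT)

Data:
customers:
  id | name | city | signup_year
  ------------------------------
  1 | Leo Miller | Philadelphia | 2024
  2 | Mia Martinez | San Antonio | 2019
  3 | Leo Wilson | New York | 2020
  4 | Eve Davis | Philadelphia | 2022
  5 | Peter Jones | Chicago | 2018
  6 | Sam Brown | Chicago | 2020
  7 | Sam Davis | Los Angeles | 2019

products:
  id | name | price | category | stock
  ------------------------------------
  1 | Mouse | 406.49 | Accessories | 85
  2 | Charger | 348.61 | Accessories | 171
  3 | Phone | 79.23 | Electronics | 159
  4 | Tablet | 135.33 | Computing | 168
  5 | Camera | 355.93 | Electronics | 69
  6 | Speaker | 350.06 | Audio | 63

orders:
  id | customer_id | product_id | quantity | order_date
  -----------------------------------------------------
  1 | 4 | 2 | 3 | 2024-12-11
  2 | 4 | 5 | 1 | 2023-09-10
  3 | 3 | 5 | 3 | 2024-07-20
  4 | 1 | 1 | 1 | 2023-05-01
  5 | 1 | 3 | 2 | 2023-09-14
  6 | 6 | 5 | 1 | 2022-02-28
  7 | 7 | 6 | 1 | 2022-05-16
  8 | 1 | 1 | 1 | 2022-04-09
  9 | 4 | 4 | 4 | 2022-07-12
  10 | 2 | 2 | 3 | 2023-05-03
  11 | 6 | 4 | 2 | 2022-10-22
SELECT p.name FROM customers p LEFT JOIN orders c ON c.customer_id = p.id WHERE c.id IS NULL

Execution result:
Peter Jones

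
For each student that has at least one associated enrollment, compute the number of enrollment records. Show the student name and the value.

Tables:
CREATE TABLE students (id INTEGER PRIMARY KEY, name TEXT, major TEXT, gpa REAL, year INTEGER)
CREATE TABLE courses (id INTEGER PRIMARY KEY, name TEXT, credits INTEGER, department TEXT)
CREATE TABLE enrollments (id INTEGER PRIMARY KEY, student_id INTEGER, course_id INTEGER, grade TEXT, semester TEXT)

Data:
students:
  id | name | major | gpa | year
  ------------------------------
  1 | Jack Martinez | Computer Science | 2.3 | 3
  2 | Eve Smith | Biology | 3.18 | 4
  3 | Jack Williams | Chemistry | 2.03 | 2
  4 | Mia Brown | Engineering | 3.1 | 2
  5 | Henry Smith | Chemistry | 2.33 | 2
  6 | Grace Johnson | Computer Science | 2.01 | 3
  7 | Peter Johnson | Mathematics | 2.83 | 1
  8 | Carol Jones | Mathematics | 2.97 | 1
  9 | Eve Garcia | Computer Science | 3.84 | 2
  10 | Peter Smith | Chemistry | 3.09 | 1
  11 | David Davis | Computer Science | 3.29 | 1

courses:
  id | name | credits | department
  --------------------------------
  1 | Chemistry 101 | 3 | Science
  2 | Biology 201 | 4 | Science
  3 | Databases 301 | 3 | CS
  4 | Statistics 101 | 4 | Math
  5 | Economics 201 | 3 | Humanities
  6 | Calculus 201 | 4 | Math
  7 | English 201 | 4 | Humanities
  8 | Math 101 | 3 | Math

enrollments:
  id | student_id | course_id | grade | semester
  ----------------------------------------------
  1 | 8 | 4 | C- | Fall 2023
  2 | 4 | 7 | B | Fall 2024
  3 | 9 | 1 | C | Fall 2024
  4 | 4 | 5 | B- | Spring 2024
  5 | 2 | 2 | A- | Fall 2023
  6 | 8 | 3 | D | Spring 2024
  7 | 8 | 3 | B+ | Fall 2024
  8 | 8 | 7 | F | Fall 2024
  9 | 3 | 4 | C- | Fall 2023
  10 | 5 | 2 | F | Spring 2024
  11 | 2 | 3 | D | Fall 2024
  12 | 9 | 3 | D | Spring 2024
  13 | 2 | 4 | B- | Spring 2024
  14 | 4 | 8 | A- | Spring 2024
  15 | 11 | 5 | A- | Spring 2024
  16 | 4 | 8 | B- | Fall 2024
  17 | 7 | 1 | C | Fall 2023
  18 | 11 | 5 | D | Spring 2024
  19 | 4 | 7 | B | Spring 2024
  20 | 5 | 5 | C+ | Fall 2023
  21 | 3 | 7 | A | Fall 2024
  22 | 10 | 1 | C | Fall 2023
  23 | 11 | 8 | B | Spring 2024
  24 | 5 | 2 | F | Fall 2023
SELECT p.name, COUNT(*) AS n FROM enrollments c JOIN students p ON c.student_id = p.id GROUP BY p.id, p.name

Execution result:
name | n
Eve Smith | 3
Jack Williams | 2
Mia Brown | 5
Henry Smith | 3
Peter Johnson | 1
Carol Jones | 4
Eve Garcia | 2
Peter Smith | 1
David Davis | 3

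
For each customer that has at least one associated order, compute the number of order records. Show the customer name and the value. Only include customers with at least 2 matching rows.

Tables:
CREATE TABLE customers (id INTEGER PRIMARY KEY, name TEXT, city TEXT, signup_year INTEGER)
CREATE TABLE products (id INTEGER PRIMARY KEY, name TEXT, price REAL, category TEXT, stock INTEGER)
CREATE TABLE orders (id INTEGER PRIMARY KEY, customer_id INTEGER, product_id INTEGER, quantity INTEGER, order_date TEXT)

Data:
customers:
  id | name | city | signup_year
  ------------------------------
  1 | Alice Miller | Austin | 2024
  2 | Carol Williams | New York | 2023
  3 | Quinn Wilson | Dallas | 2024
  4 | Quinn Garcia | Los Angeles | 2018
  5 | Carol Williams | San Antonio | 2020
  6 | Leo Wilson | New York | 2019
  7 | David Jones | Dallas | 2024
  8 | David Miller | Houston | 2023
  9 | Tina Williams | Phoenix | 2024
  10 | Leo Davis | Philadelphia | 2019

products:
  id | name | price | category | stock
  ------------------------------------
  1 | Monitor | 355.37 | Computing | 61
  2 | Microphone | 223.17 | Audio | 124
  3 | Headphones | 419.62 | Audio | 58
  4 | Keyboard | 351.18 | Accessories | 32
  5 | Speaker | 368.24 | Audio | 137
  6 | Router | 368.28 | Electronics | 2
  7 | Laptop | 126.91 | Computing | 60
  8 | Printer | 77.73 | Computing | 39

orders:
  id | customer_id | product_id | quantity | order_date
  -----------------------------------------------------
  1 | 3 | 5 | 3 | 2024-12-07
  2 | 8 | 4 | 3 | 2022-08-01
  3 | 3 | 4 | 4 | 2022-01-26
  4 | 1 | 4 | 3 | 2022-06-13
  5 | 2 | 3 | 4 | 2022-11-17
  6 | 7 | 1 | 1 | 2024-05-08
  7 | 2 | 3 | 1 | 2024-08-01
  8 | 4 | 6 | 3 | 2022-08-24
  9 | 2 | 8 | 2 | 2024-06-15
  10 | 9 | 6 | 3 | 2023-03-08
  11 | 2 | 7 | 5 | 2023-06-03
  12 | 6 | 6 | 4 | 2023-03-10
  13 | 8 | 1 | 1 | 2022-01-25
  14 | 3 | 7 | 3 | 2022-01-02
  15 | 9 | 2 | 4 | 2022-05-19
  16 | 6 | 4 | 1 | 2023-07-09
SELECT p.name, COUNT(*) AS n FROM orders c JOIN customers p ON c.customer_id = p.id GROUP BY p.id, p.name HAVING COUNT(*) >= 2

Execution result:
name | n
Carol Williams | 4
Quinn Wilson | 3
Leo Wilson | 2
David Miller | 2
Tina Williams | 2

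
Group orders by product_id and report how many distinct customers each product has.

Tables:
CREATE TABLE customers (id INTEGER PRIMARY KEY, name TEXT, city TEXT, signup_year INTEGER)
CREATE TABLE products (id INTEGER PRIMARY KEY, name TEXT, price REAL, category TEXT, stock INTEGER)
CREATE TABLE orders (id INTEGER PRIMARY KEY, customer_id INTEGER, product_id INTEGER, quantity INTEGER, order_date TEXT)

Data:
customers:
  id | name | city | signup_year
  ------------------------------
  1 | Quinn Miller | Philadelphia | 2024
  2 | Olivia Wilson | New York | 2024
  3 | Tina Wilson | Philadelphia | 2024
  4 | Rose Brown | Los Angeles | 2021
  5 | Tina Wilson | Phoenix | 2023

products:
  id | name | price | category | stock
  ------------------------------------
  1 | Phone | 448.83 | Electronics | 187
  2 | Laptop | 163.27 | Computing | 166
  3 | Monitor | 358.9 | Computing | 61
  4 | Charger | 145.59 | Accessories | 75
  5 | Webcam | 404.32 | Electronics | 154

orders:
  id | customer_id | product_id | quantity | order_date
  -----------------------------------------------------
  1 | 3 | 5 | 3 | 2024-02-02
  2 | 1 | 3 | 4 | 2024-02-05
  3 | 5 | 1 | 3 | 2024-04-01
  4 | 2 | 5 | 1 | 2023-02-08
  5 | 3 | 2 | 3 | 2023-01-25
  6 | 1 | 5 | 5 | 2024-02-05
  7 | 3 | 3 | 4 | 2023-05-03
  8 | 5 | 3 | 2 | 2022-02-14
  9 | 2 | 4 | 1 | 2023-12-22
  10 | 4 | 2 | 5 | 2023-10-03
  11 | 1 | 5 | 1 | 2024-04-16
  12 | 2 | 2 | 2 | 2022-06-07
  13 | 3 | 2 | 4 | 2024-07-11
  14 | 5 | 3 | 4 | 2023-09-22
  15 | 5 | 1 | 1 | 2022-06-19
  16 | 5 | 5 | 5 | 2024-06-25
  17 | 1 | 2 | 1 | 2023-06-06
SELECT product_id, COUNT(DISTINCT customer_id) AS distinct_customer_count FROM orders GROUP BY product_id

Execution result:
product_id | distinct_customer_count
1 | 1
2 | 4
3 | 3
4 | 1
5 | 4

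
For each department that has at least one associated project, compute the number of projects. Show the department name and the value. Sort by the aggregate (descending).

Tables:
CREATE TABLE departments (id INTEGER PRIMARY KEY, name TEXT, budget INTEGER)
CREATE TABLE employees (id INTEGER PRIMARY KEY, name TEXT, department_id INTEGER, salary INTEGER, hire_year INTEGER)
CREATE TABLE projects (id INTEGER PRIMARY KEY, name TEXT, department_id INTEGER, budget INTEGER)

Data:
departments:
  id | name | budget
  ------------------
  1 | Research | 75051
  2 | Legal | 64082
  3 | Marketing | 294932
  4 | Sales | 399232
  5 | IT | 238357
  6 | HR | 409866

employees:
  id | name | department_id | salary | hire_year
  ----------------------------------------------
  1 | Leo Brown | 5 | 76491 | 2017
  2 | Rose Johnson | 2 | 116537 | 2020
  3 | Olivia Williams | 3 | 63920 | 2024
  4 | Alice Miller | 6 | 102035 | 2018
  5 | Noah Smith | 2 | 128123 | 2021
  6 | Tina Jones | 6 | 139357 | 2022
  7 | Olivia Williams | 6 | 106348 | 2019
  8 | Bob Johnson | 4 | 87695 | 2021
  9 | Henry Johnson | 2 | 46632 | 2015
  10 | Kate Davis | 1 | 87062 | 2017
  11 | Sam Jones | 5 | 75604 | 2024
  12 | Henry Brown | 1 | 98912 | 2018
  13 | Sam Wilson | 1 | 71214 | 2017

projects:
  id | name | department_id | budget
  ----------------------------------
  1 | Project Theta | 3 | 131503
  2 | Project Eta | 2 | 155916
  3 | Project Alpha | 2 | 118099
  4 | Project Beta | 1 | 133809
SELECT p.name, COUNT(*) AS n FROM projects c JOIN departments p ON c.department_id = p.id GROUP BY p.id, p.name ORDER BY n DESC

Execution result:
name | n
Legal | 2
Research | 1
Marketing | 1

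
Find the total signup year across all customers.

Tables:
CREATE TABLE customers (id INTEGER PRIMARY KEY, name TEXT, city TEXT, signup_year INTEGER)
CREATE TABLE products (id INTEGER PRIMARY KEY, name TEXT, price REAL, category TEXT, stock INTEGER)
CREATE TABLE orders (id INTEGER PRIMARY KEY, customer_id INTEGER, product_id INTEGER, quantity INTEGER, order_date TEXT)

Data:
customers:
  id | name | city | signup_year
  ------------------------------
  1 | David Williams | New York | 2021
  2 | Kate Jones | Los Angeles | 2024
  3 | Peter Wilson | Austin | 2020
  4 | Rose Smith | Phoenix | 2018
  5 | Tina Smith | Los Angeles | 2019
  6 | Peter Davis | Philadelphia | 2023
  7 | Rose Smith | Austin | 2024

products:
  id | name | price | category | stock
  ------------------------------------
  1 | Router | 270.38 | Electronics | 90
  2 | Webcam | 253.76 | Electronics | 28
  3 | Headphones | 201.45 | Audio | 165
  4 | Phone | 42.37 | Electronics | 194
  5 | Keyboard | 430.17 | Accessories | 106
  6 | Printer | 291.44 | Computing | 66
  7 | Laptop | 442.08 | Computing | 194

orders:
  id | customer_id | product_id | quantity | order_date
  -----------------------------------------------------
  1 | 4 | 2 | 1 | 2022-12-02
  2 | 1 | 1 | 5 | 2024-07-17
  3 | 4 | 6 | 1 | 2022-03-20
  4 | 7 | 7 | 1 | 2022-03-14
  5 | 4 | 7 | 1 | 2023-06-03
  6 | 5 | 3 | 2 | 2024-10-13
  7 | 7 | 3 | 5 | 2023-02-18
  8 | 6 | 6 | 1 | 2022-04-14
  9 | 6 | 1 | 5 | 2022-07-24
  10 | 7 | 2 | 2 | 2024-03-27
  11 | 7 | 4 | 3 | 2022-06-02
SELECT SUM(signup_year) FROM customers

Execution result:
14149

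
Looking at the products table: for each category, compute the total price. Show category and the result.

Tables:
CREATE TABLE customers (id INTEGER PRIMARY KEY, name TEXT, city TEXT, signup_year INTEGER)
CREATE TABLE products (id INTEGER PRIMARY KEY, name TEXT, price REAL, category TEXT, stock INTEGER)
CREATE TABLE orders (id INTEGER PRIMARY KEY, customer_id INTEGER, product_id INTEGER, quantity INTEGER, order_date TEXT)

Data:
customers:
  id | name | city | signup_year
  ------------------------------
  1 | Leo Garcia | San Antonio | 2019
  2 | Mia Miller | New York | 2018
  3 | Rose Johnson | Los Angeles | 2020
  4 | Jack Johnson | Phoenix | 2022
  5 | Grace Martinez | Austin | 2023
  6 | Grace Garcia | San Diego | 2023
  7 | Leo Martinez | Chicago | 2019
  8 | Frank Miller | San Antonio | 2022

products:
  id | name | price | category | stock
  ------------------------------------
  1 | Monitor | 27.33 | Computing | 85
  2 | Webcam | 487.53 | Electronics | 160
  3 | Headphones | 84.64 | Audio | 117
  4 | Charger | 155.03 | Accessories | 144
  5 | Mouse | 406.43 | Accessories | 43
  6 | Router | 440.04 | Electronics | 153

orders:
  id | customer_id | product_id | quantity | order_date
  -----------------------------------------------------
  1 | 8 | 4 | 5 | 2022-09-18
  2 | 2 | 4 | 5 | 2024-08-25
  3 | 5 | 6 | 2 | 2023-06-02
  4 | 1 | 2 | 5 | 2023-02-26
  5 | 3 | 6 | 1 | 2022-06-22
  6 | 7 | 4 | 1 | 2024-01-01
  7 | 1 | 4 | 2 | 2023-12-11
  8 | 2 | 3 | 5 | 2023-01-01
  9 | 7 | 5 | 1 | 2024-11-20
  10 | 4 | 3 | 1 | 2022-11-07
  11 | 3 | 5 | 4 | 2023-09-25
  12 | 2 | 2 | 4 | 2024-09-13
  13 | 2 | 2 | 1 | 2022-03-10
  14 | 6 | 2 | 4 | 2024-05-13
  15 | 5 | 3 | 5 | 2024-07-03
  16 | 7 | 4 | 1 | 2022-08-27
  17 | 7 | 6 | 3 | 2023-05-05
SELECT category, SUM(price) AS sum_price FROM products GROUP BY category

Execution result:
category | sum_price
Accessories | 561.46
Audio | 84.64
Computing | 27.33
Electronics | 927.57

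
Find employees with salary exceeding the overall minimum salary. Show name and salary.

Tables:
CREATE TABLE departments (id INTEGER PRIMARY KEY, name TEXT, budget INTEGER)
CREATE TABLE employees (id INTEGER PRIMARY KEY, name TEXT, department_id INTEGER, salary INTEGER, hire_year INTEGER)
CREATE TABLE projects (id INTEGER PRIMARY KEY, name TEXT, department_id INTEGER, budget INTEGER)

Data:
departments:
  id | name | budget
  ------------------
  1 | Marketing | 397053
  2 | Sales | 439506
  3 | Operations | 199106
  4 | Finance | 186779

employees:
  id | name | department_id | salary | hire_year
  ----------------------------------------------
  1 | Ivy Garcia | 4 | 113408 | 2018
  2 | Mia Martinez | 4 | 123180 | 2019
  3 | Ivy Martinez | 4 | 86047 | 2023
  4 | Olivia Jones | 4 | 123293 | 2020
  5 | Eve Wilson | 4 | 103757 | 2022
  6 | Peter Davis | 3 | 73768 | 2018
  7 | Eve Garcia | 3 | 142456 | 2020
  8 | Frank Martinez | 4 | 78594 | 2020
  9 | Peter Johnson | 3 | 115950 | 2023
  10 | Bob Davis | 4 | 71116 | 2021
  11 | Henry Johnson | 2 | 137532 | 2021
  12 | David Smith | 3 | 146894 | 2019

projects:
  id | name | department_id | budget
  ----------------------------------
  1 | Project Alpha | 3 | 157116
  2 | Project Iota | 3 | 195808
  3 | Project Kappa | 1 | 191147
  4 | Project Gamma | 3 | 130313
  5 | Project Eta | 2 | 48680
SELECT name, salary FROM employees WHERE salary > (SELECT MIN(salary) FROM employees)

Execution result:
name | salary
Ivy Garcia | 113408
Mia Martinez | 123180
Ivy Martinez | 86047
Olivia Jones | 123293
Eve Wilson | 103757
Peter Davis | 73768
Eve Garcia | 142456
Frank Martinez | 78594
Peter Johnson | 115950
Henry Johnson | 137532
David Smith | 146894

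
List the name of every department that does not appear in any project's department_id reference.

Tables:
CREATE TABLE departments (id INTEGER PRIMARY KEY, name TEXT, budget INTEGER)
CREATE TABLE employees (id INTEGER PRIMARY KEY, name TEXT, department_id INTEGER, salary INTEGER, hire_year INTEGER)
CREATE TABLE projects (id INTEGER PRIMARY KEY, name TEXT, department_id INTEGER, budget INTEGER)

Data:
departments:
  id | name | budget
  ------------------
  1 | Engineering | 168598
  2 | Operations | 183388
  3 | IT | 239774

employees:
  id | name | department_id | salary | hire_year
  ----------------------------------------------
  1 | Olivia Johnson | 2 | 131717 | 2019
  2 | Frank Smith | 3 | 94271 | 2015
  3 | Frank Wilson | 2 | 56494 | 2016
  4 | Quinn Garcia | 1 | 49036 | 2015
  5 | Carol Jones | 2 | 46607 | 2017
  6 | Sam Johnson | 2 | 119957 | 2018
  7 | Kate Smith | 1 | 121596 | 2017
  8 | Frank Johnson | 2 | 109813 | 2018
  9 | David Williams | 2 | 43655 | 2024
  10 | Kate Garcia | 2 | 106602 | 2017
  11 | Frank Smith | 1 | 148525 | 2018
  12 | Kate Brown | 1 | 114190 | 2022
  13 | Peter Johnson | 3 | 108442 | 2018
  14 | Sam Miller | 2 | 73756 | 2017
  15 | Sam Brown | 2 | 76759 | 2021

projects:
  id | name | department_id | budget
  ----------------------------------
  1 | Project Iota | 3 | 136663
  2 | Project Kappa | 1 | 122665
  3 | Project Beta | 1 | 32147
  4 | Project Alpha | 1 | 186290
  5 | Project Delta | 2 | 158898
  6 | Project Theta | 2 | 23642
SELECT p.name FROM departments p LEFT JOIN projects c ON c.department_id = p.id WHERE c.id IS NULL

Execution result:
(no rows)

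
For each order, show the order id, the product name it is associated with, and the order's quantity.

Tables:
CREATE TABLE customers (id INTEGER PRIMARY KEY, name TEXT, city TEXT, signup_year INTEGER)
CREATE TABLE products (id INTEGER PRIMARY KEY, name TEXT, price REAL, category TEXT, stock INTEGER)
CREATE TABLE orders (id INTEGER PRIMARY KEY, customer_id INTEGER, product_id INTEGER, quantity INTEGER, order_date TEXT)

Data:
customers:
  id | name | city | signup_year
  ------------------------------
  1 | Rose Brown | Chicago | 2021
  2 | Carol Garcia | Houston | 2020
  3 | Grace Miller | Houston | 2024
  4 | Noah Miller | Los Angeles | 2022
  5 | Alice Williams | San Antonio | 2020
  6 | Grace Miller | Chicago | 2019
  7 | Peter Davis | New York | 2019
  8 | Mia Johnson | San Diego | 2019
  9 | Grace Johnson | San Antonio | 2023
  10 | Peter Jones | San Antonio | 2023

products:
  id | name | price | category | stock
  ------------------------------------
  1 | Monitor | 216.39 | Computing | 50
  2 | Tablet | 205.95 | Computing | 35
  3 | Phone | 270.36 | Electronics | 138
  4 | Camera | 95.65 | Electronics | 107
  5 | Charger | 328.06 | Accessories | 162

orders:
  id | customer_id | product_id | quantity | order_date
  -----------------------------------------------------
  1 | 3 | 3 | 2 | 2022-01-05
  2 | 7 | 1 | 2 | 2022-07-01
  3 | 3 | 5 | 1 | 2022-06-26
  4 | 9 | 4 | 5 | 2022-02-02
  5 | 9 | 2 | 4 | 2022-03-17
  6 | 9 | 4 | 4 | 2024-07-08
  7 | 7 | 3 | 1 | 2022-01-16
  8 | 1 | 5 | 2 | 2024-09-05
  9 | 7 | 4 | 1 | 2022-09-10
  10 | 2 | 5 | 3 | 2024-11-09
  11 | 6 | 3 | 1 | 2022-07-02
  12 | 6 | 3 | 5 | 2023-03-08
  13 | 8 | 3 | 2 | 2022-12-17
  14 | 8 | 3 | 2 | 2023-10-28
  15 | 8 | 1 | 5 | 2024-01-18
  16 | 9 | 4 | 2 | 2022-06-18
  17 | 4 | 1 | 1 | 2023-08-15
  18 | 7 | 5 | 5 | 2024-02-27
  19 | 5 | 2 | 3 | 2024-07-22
SELECT c.id, p.name AS product, c.quantity FROM orders c JOIN products p ON c.product_id = p.id

Execution result:
id | product | quantity
1 | Phone | 2
2 | Monitor | 2
3 | Charger | 1
4 | Camera | 5
5 | Tablet | 4
6 | Camera | 4
7 | Phone | 1
8 | Charger | 2
9 | Camera | 1
10 | Charger | 3
11 | Phone | 1
12 | Phone | 5
13 | Phone | 2
14 | Phone | 2
15 | Monitor | 5
16 | Camera | 2
17 | Monitor | 1
18 | Charger | 5
19 | Tablet | 3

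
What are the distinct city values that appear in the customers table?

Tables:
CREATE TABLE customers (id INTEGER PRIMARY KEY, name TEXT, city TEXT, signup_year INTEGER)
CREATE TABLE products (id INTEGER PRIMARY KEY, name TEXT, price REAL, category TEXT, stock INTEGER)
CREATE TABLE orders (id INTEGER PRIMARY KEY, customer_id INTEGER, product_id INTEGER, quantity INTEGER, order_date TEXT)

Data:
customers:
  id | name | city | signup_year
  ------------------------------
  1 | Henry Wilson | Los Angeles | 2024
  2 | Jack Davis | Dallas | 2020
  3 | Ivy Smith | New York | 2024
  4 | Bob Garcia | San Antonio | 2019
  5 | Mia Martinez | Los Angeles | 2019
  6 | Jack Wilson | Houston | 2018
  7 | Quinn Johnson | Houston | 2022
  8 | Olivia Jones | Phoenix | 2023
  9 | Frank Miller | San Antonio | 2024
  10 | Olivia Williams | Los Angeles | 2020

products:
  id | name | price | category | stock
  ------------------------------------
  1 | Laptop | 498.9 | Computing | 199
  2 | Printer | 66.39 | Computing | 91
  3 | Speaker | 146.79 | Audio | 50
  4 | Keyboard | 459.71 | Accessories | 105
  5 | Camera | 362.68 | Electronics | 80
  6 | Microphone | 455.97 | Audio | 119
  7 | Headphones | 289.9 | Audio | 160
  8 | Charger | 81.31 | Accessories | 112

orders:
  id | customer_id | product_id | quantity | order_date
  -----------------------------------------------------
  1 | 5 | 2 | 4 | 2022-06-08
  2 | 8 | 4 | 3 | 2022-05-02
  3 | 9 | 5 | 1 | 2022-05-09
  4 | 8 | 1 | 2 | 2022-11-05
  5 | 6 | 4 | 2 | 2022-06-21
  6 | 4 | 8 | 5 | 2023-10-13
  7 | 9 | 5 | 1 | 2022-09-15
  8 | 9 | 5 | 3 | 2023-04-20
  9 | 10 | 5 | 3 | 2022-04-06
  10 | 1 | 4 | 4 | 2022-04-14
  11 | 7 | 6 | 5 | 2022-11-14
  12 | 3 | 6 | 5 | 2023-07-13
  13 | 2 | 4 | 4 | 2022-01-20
SELECT DISTINCT city FROM customers

Execution result:
city
Los Angeles
Dallas
New York
San Antonio
Houston
Phoenix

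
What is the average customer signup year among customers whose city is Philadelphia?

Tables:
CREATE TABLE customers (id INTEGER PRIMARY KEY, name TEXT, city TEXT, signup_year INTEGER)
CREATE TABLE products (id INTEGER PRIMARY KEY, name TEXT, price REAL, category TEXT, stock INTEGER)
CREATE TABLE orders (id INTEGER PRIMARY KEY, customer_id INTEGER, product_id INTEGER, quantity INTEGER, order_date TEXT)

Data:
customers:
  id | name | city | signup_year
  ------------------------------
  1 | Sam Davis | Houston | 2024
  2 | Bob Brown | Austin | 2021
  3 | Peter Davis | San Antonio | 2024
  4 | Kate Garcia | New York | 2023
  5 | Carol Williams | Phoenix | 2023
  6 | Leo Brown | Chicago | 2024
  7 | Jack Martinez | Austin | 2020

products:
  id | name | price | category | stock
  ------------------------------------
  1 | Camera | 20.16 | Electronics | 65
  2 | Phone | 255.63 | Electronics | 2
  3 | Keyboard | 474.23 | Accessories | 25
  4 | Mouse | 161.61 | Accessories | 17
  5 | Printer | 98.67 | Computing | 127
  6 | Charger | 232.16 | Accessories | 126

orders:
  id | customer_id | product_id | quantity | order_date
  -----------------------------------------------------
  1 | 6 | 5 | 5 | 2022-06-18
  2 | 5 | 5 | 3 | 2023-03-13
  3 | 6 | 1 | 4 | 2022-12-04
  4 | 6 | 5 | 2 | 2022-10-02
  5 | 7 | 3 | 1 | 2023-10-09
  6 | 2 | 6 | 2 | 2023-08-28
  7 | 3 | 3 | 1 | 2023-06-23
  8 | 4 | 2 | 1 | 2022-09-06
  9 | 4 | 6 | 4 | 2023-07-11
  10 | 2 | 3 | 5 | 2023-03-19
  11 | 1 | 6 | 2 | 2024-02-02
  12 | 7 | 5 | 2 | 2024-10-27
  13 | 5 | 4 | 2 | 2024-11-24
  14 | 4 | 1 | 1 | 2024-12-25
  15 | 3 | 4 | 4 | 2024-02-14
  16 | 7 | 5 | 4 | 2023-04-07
SELECT AVG(signup_year) FROM customers WHERE city = 'Philadelphia'

Execution result:
NULL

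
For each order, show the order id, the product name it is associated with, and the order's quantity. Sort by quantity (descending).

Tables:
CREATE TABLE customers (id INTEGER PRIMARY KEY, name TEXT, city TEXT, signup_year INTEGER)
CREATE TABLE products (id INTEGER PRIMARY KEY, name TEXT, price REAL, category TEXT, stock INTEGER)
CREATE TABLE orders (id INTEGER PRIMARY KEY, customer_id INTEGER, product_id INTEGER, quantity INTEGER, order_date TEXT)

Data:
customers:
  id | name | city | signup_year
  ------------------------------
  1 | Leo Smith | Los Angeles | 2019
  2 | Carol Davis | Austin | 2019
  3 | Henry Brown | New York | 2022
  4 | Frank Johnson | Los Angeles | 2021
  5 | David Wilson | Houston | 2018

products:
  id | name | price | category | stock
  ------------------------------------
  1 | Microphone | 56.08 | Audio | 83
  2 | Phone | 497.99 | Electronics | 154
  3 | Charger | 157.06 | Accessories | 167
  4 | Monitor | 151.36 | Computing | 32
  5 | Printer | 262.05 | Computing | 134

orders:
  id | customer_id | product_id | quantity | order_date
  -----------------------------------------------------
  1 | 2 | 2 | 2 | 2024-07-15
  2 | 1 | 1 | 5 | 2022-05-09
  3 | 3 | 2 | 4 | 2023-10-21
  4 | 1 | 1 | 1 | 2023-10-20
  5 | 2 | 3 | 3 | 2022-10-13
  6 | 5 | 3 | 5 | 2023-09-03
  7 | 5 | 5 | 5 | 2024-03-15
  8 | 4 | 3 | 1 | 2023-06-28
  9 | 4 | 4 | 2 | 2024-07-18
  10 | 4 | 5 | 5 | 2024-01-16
SELECT c.id, p.name AS product, c.quantity FROM orders c JOIN products p ON c.product_id = p.id ORDER BY c.quantity DESC

Execution result:
id | product | quantity
2 | Microphone | 5
6 | Charger | 5
7 | Printer | 5
10 | Printer | 5
3 | Phone | 4
5 | Charger | 3
1 | Phone | 2
9 | Monitor | 2
4 | Microphone | 1
8 | Charger | 1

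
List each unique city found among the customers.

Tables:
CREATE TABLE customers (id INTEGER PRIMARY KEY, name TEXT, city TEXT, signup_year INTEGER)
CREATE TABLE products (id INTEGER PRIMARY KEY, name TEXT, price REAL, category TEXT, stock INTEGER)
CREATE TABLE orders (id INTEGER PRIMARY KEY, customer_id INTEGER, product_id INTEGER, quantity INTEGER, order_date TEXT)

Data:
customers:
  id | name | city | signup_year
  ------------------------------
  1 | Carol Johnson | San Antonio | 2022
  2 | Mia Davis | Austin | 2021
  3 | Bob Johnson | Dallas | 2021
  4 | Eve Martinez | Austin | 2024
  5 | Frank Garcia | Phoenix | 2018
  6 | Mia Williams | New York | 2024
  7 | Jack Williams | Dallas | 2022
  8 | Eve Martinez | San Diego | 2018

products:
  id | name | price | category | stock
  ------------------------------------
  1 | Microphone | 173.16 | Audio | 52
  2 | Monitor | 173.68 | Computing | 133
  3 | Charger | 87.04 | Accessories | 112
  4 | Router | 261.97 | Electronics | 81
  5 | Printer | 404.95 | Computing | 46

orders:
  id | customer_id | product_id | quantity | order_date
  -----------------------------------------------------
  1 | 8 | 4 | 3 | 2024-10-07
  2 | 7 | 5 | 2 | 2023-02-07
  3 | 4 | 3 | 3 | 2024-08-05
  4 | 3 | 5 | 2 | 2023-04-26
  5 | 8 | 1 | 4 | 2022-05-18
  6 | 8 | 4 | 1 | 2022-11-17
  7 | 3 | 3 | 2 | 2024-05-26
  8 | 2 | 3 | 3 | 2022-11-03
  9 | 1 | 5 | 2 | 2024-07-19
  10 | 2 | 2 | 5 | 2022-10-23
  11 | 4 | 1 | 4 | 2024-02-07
SELECT DISTINCT city FROM customers

Execution result:
city
San Antonio
Austin
Dallas
Phoenix
New York
San Diego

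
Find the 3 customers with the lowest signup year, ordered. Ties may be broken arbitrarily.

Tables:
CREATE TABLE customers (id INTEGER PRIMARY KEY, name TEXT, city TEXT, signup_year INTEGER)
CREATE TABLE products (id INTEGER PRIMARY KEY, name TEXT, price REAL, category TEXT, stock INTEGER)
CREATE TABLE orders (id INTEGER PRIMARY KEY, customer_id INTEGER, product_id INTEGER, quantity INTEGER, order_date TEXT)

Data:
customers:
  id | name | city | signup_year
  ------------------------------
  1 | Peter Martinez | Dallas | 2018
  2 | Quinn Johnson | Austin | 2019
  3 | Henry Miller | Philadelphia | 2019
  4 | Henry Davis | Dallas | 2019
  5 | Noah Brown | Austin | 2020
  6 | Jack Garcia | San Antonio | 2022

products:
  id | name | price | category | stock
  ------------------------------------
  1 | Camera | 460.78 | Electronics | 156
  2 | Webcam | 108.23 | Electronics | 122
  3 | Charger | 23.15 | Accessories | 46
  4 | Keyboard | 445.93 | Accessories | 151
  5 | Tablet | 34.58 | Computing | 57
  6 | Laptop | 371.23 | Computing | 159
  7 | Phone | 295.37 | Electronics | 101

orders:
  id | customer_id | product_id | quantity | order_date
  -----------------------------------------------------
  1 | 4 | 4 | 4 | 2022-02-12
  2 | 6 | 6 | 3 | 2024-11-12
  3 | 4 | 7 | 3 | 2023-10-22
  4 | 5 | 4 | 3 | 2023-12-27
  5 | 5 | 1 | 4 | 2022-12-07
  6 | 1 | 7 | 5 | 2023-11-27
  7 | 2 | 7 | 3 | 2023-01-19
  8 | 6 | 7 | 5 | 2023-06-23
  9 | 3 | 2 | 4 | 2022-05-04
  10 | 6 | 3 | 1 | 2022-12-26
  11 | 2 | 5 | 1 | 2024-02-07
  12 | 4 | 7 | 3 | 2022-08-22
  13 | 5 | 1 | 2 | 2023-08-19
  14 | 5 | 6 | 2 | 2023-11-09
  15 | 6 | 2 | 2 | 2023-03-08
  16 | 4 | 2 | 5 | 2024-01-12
SELECT name, signup_year FROM customers ORDER BY signup_year ASC LIMIT 3

Execution result:
name | signup_year
Peter Martinez | 2018
Quinn Johnson | 2019
Henry Miller | 2019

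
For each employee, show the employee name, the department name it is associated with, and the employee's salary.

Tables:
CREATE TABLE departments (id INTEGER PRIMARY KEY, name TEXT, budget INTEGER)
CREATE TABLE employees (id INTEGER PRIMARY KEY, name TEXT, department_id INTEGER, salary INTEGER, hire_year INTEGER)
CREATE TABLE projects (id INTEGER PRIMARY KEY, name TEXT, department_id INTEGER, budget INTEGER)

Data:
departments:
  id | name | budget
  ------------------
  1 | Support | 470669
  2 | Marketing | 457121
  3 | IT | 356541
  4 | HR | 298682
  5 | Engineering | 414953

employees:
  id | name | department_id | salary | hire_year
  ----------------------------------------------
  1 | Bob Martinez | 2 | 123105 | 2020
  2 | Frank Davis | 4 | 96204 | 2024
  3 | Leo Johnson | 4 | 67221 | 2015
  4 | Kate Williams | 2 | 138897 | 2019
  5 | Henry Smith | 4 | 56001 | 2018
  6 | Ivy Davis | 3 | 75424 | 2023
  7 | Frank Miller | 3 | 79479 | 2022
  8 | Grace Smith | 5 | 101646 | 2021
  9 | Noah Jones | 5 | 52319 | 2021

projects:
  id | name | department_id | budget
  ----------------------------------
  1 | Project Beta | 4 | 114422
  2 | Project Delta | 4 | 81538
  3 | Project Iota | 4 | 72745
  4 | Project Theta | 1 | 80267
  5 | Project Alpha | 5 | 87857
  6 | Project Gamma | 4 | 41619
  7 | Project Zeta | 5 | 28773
SELECT c.name, p.name AS department, c.salary FROM employees c JOIN departments p ON c.department_id = p.id

Execution result:
name | department | salary
Bob Martinez | Marketing | 123105
Frank Davis | HR | 96204
Leo Johnson | HR | 67221
Kate Williams | Marketing | 138897
Henry Smith | HR | 56001
Ivy Davis | IT | 75424
Frank Miller | IT | 79479
Grace Smith | Engineering | 101646
Noah Jones | Engineering | 52319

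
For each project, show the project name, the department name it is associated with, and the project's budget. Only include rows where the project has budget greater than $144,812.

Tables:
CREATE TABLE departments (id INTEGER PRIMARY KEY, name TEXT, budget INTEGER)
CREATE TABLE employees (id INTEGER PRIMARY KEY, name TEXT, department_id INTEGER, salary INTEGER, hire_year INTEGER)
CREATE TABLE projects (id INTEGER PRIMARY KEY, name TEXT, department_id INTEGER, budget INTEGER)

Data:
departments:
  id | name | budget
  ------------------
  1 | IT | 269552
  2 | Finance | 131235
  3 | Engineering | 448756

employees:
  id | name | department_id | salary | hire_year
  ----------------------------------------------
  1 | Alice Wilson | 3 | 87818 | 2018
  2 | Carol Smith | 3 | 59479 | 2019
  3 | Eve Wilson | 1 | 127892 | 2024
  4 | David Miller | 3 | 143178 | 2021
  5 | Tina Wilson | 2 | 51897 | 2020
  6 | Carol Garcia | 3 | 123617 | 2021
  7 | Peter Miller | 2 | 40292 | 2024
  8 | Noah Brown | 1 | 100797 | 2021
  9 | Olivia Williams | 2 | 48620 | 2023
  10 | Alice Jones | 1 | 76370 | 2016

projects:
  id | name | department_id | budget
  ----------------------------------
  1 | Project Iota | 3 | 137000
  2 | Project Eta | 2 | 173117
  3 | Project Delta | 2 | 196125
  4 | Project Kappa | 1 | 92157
SELECT c.name, p.name AS department, c.budget FROM projects c JOIN departments p ON c.department_id = p.id WHERE c.budget > 144812

Execution result:
name | department | budget
Project Eta | Finance | 173117
Project Delta | Finance | 196125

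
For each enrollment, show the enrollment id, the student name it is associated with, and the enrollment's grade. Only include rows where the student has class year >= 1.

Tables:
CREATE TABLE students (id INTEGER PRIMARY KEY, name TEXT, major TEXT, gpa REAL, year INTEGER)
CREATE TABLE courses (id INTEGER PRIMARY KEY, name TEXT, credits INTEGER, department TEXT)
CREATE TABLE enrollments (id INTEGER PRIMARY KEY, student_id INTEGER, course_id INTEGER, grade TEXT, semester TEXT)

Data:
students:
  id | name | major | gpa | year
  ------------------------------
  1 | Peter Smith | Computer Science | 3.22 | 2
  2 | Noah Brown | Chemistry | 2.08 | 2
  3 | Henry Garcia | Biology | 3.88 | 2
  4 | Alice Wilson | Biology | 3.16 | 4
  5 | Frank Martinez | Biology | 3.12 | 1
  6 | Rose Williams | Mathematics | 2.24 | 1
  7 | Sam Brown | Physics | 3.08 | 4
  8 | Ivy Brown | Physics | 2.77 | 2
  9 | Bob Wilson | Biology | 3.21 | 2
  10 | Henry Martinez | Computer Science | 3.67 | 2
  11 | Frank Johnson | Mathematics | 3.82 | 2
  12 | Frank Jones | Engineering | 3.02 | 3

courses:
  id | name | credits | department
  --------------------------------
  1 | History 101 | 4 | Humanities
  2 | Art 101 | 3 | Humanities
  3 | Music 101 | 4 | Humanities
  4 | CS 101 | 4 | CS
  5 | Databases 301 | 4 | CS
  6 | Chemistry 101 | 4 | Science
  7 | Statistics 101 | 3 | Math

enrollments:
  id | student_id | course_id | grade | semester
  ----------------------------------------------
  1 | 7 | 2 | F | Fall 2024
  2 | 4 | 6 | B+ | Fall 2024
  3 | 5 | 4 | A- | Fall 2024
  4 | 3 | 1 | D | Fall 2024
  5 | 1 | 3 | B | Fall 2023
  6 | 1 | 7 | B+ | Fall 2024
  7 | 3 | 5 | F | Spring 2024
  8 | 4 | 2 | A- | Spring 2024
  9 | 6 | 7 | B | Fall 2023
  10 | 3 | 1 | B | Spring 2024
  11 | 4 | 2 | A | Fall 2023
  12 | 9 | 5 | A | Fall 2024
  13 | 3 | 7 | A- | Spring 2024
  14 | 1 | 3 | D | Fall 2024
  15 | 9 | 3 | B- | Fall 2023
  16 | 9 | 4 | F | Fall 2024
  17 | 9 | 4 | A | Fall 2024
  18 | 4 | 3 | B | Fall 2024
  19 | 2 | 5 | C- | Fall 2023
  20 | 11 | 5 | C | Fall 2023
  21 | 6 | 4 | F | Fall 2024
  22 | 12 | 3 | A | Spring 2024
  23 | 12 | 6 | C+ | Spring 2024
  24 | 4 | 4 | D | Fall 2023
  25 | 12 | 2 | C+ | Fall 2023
SELECT c.id, p.name AS student, c.grade FROM enrollments c JOIN students p ON c.student_id = p.id WHERE p.year >= 1

Execution result:
id | student | grade
1 | Sam Brown | F
2 | Alice Wilson | B+
3 | Frank Martinez | A-
4 | Henry Garcia | D
5 | Peter Smith | B
6 | Peter Smith | B+
7 | Henry Garcia | F
8 | Alice Wilson | A-
9 | Rose Williams | B
10 | Henry Garcia | B
11 | Alice Wilson | A
12 | Bob Wilson | A
13 | Henry Garcia | A-
14 | Peter Smith | D
15 | Bob Wilson | B-
16 | Bob Wilson | F
17 | Bob Wilson | A
18 | Alice Wilson | B
19 | Noah Brown | C-
20 | Frank Johnson | C
21 | Rose Williams | F
22 | Frank Jones | A
23 | Frank Jones | C+
24 | Alice Wilson | D
25 | Frank Jones | C+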